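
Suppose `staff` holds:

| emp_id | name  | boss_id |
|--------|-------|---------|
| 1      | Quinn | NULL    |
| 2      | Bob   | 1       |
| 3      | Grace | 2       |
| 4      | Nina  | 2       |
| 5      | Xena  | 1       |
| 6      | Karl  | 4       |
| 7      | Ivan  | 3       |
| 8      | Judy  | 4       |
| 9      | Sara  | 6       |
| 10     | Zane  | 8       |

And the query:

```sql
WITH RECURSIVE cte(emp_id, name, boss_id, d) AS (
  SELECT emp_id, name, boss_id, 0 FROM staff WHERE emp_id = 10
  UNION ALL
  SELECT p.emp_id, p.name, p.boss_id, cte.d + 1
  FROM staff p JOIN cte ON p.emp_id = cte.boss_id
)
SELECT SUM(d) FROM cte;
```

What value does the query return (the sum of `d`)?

Base: emp_id=10 (Zane), boss_id=8, d 0.
Iteration 1: join on emp_id=8 -> Judy (id 8, boss_id=4, d 1).
Iteration 2: join on emp_id=4 -> Nina (id 4, boss_id=2, d 2).
Iteration 3: join on emp_id=2 -> Bob (id 2, boss_id=1, d 3).
Iteration 4: join on emp_id=1 -> Quinn (id 1, boss_id=NULL, d 4).
Iteration 5: boss_id is NULL; no match; recursion stops.
SUM(d) = 0 + 1 + 2 + 3 + 4 = 10.

10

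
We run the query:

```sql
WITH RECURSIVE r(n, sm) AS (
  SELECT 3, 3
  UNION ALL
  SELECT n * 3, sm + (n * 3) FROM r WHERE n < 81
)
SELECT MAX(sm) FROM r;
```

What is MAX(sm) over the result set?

Base: n=3, sm=3.
Iteration 1: 3 < 81 holds -> n = 3 * 3 = 9, sm = 3 + 9 = 12.
Iteration 2: 9 < 81 holds -> n = 9 * 3 = 27, sm = 12 + 27 = 39.
Iteration 3: 27 < 81 holds -> n = 27 * 3 = 81, sm = 39 + 81 = 120.
Iteration 4: 81 < 81 fails; recursion stops.
sm values: 3, 12, 39, 120; the maximum is 120.

120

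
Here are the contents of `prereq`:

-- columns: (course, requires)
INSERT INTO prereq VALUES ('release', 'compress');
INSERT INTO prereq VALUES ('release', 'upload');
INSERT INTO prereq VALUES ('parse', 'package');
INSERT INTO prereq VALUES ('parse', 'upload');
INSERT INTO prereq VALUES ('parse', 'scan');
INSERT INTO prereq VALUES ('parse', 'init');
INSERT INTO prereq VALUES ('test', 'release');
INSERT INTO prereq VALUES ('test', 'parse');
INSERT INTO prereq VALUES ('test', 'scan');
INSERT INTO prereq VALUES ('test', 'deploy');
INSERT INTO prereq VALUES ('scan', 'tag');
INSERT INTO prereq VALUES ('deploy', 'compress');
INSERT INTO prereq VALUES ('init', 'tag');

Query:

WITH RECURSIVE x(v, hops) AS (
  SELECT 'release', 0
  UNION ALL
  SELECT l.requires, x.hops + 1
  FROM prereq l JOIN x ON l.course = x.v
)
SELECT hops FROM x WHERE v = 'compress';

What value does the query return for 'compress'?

1

Base: (release, hops=0).
Iteration 1: edges from {release} -> (compress, hops=1), (upload, hops=1).
Iteration 2: no outgoing edges from {compress,upload}; recursion stops.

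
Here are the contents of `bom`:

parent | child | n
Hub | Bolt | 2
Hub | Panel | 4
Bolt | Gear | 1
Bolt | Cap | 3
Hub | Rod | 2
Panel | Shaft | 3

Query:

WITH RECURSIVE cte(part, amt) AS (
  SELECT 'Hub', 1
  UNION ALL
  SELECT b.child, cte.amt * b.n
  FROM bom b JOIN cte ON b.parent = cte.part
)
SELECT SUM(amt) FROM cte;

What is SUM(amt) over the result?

29

Base: (Hub, amt=1).
Iteration 1: components of {Hub} -> Bolt = 1*2 = 2, Panel = 1*4 = 4, Rod = 1*2 = 2.
Iteration 2: components of {Bolt,Panel,Rod} -> Cap = 2*3 = 6, Gear = 2*1 = 2, Shaft = 4*3 = 12.
Iteration 3: no further components; recursion stops.
SUM(amt) = 1 + 2 + 4 + 2 + 2 + 6 + 12 = 29.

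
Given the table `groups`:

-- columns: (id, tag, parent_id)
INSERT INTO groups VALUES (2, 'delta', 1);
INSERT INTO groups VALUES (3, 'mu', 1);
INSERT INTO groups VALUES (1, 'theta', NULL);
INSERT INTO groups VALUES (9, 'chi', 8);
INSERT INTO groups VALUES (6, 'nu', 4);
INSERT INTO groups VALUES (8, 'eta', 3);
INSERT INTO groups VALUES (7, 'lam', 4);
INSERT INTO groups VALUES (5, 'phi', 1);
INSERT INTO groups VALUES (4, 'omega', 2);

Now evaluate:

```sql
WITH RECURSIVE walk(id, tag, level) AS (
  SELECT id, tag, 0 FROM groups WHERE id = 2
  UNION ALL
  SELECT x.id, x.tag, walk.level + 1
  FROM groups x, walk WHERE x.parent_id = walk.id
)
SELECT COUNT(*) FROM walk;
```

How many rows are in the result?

Base: id=2 (delta) at level 0.
Iteration 1: rows with parent_id in {2} -> omega (id 4, level 1).
Iteration 2: rows with parent_id in {4} -> nu (id 6, level 2), lam (id 7, level 2).
Iteration 3: no rows with parent_id in {6,7}; recursion stops.
Total rows emitted: 4.

4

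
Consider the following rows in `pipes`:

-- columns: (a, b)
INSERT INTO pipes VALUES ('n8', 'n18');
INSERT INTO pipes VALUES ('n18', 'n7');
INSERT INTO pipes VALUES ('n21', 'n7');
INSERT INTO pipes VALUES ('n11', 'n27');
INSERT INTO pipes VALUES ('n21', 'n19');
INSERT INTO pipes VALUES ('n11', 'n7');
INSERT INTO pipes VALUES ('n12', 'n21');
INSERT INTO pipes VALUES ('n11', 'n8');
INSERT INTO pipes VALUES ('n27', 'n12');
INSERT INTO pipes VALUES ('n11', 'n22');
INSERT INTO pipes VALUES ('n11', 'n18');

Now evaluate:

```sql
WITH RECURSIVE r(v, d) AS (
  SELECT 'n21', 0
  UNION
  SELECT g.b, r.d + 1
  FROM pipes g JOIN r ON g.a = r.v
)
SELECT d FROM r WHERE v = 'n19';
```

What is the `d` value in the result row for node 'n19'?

1

Base: (n21, d=0).
Iteration 1: edges from {n21} -> (n19, d=1), (n7, d=1).
Iteration 2: no outgoing edges from {n19,n7}; recursion stops.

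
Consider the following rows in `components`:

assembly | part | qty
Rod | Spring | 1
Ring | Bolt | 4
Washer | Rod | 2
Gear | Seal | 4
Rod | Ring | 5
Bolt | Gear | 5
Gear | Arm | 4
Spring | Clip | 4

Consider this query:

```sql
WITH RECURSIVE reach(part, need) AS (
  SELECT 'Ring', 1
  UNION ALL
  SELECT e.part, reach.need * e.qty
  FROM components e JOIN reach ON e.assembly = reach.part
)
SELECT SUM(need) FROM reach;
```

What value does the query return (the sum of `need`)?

185

Base: (Ring, need=1).
Iteration 1: components of {Ring} -> Bolt = 1*4 = 4.
Iteration 2: components of {Bolt} -> Gear = 4*5 = 20.
Iteration 3: components of {Gear} -> Arm = 20*4 = 80, Seal = 20*4 = 80.
Iteration 4: no further components; recursion stops.
SUM(need) = 1 + 4 + 20 + 80 + 80 = 185.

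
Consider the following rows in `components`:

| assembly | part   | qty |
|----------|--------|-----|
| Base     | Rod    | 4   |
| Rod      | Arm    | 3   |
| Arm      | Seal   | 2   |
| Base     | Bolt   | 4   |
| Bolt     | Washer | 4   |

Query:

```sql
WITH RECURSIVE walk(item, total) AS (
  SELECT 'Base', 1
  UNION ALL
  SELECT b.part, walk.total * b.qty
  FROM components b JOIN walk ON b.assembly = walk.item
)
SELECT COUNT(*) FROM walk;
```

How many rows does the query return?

6

Base: (Base, total=1).
Iteration 1: components of {Base} -> Bolt = 1*4 = 4, Rod = 1*4 = 4.
Iteration 2: components of {Bolt,Rod} -> Arm = 4*3 = 12, Washer = 4*4 = 16.
Iteration 3: components of {Arm,Washer} -> Seal = 12*2 = 24.
Iteration 4: no further components; recursion stops.
Total rows emitted: 6.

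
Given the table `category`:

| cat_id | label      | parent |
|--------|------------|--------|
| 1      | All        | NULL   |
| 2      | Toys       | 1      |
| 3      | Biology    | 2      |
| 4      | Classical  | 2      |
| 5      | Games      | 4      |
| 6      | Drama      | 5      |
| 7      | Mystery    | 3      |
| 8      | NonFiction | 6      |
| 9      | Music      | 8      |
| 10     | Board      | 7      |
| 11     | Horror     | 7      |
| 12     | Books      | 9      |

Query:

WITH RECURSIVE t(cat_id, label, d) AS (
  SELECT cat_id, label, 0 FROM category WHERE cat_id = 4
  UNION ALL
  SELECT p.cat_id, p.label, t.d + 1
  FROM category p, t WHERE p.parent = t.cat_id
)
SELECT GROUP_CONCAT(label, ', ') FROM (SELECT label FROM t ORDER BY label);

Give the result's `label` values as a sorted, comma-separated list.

Base: cat_id=4 (Classical) at d 0.
Iteration 1: rows with parent in {4} -> Games (id 5, d 1).
Iteration 2: rows with parent in {5} -> Drama (id 6, d 2).
Iteration 3: rows with parent in {6} -> NonFiction (id 8, d 3).
Iteration 4: rows with parent in {8} -> Music (id 9, d 4).
Iteration 5: rows with parent in {9} -> Books (id 12, d 5).
Iteration 6: no rows with parent in {12}; recursion stops.

Books, Classical, Drama, Games, Music, NonFiction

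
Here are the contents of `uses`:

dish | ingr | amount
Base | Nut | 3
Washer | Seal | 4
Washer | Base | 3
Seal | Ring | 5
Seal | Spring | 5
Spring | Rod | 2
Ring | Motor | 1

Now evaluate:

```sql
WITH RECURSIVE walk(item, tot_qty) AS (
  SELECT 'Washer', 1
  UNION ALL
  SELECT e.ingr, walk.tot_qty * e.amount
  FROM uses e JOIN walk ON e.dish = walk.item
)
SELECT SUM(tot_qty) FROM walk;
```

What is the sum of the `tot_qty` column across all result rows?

Base: (Washer, tot_qty=1).
Iteration 1: components of {Washer} -> Base = 1*3 = 3, Seal = 1*4 = 4.
Iteration 2: components of {Base,Seal} -> Nut = 3*3 = 9, Ring = 4*5 = 20, Spring = 4*5 = 20.
Iteration 3: components of {Nut,Ring,Spring} -> Motor = 20*1 = 20, Rod = 20*2 = 40.
Iteration 4: no further components; recursion stops.
SUM(tot_qty) = 1 + 4 + 3 + 20 + 20 + 9 + 20 + 40 = 117.

117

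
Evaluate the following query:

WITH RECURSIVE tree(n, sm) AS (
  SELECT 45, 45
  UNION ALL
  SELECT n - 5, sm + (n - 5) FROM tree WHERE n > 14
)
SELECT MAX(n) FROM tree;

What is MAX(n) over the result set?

45

Base: n=45, sm=45.
Iteration 1: 45 > 14 holds -> n = 45 - 5 = 40, sm = 45 + 40 = 85.
Iteration 2: 40 > 14 holds -> n = 40 - 5 = 35, sm = 85 + 35 = 120.
Iteration 3: 35 > 14 holds -> n = 35 - 5 = 30, sm = 120 + 30 = 150.
Iteration 4: 30 > 14 holds -> n = 30 - 5 = 25, sm = 150 + 25 = 175.
Iteration 5: 25 > 14 holds -> n = 25 - 5 = 20, sm = 175 + 20 = 195.
Iteration 6: 20 > 14 holds -> n = 20 - 5 = 15, sm = 195 + 15 = 210.
Iteration 7: 15 > 14 holds -> n = 15 - 5 = 10, sm = 210 + 10 = 220.
Iteration 8: 10 > 14 fails; recursion stops.
n values: 45, 40, 35, 30, 25, 20, 15, 10; the maximum is 45.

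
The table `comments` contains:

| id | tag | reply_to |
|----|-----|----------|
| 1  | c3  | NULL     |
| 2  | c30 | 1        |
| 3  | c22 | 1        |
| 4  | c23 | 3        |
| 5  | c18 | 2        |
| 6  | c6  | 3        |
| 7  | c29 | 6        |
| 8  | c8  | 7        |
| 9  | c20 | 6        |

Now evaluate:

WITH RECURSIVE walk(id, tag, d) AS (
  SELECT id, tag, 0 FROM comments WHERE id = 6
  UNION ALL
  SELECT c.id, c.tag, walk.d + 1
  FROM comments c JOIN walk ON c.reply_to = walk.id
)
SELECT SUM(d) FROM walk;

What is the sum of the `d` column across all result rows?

Base: id=6 (c6) at d 0.
Iteration 1: rows with reply_to in {6} -> c29 (id 7, d 1), c20 (id 9, d 1).
Iteration 2: rows with reply_to in {7,9} -> c8 (id 8, d 2).
Iteration 3: no rows with reply_to in {8}; recursion stops.
SUM(d) = 0 + 1 + 1 + 2 = 4.

4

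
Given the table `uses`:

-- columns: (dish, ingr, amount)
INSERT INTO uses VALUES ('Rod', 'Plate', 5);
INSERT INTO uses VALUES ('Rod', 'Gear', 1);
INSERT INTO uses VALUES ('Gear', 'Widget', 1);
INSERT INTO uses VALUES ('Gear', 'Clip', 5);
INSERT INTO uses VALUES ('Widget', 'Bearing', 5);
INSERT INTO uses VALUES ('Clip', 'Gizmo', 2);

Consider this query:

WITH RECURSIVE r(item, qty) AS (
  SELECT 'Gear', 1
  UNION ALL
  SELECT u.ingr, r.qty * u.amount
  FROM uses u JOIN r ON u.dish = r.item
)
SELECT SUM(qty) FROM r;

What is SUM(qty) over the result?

22

Base: (Gear, qty=1).
Iteration 1: components of {Gear} -> Clip = 1*5 = 5, Widget = 1*1 = 1.
Iteration 2: components of {Clip,Widget} -> Bearing = 1*5 = 5, Gizmo = 5*2 = 10.
Iteration 3: no further components; recursion stops.
SUM(qty) = 1 + 1 + 5 + 5 + 10 = 22.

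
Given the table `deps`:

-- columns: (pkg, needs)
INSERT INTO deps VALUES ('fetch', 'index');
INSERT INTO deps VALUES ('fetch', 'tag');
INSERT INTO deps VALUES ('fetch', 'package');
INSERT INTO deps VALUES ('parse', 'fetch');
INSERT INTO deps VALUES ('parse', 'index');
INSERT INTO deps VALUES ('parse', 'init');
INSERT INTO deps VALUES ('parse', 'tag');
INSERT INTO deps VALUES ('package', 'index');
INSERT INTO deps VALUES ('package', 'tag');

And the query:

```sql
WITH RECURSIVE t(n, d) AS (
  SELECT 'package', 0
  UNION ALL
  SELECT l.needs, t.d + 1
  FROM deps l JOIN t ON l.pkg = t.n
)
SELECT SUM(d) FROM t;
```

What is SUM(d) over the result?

Base: (package, d=0).
Iteration 1: edges from {package} -> (index, d=1), (tag, d=1).
Iteration 2: no outgoing edges from {index,tag}; recursion stops.
SUM(d) = 0 + 1 + 1 = 2.

2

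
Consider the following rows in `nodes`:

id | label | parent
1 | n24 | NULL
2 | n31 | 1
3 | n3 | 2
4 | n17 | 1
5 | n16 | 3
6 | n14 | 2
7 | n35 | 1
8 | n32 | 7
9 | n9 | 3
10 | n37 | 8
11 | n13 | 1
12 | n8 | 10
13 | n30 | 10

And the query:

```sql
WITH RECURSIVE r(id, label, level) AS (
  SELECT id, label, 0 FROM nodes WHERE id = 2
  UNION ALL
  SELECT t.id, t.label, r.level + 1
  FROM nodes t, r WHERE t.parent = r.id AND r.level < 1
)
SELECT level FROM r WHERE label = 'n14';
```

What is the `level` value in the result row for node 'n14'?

Base: id=2 (n31) at level 0.
Iteration 1: rows with parent in {2} -> n3 (id 3, level 1), n14 (id 6, level 1).
Iteration 2: level < 1 fails for all current rows; recursion stops.

1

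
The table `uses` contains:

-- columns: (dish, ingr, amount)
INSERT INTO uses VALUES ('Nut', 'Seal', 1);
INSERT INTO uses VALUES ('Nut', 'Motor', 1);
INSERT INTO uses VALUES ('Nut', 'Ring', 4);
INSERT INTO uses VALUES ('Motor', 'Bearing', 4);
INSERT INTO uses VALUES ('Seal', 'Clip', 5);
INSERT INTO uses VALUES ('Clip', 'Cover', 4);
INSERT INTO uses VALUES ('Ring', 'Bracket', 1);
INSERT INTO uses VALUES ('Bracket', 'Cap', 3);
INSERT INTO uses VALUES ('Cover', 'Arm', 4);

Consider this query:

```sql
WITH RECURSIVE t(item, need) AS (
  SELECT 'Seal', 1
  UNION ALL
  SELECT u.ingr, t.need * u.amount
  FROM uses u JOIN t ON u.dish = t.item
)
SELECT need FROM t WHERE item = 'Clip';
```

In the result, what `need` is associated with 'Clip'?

Base: (Seal, need=1).
Iteration 1: components of {Seal} -> Clip = 1*5 = 5.
Iteration 2: components of {Clip} -> Cover = 5*4 = 20.
Iteration 3: components of {Cover} -> Arm = 20*4 = 80.
Iteration 4: no further components; recursion stops.

5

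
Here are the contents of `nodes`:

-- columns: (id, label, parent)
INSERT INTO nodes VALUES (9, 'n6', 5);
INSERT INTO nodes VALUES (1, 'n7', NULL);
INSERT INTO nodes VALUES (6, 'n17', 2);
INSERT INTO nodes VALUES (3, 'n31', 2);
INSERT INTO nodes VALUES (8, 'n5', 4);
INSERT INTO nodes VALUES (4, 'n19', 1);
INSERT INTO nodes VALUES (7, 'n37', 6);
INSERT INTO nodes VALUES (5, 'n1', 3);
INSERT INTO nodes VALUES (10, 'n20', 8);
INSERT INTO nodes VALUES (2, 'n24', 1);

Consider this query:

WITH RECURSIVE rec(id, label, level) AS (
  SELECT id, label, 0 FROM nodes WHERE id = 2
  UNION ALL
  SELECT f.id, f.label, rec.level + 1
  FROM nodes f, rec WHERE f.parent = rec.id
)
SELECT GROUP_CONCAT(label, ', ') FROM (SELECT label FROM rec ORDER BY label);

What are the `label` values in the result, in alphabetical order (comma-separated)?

Base: id=2 (n24) at level 0.
Iteration 1: rows with parent in {2} -> n31 (id 3, level 1), n17 (id 6, level 1).
Iteration 2: rows with parent in {3,6} -> n1 (id 5, level 2), n37 (id 7, level 2).
Iteration 3: rows with parent in {5,7} -> n6 (id 9, level 3).
Iteration 4: no rows with parent in {9}; recursion stops.

n1, n17, n24, n31, n37, n6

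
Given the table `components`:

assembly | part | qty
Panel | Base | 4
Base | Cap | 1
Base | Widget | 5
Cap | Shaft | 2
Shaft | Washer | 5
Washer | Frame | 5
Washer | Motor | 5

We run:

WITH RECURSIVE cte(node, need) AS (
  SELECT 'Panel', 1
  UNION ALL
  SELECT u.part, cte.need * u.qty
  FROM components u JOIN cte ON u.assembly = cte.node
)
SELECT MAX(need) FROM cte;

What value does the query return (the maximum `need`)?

200

Base: (Panel, need=1).
Iteration 1: components of {Panel} -> Base = 1*4 = 4.
Iteration 2: components of {Base} -> Cap = 4*1 = 4, Widget = 4*5 = 20.
Iteration 3: components of {Cap,Widget} -> Shaft = 4*2 = 8.
Iteration 4: components of {Shaft} -> Washer = 8*5 = 40.
Iteration 5: components of {Washer} -> Frame = 40*5 = 200, Motor = 40*5 = 200.
Iteration 6: no further components; recursion stops.
need values: 1, 4, 4, 20, 8, 40, 200, 200; the maximum is 200.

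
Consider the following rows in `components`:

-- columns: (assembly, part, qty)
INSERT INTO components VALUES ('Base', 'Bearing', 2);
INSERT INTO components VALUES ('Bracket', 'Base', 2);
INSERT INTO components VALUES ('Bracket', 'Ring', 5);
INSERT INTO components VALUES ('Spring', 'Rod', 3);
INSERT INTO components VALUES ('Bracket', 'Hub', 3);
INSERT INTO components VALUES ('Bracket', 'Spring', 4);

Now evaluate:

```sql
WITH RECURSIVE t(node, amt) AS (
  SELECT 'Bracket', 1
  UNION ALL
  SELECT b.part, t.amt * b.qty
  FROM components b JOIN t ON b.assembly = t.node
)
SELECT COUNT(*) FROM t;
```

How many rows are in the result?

Base: (Bracket, amt=1).
Iteration 1: components of {Bracket} -> Base = 1*2 = 2, Hub = 1*3 = 3, Ring = 1*5 = 5, Spring = 1*4 = 4.
Iteration 2: components of {Base,Hub,Ring,Spring} -> Bearing = 2*2 = 4, Rod = 4*3 = 12.
Iteration 3: no further components; recursion stops.
Total rows emitted: 7.

7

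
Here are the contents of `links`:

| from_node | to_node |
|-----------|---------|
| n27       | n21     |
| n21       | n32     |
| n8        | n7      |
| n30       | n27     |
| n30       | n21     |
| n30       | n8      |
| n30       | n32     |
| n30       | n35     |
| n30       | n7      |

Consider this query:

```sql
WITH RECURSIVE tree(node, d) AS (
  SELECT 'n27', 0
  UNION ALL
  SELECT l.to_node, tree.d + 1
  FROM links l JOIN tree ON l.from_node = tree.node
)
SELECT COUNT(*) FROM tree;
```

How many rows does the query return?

Base: (n27, d=0).
Iteration 1: edges from {n27} -> (n21, d=1).
Iteration 2: edges from {n21} -> (n32, d=2).
Iteration 3: no outgoing edges from {n32}; recursion stops.
Total rows emitted: 3.

3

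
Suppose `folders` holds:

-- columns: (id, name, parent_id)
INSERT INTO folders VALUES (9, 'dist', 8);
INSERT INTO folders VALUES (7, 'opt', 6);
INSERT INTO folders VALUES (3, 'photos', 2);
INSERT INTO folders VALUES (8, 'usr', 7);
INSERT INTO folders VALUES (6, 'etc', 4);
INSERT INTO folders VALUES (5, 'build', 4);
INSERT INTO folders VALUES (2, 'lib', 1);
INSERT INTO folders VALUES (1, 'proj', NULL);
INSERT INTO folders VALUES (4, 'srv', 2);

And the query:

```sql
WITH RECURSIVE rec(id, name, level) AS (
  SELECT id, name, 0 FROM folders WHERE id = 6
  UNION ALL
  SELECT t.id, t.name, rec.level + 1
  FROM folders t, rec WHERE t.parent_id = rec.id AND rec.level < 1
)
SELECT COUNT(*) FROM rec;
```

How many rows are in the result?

2

Base: id=6 (etc) at level 0.
Iteration 1: rows with parent_id in {6} -> opt (id 7, level 1).
Iteration 2: level < 1 fails for all current rows; recursion stops.
Total rows emitted: 2.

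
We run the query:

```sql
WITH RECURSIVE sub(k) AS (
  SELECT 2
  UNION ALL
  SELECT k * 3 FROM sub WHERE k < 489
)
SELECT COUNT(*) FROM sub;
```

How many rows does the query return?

7

Base: k=2.
Iteration 1: 2 < 489 holds -> k = 2 * 3 = 6.
Iteration 2: 6 < 489 holds -> k = 6 * 3 = 18.
Iteration 3: 18 < 489 holds -> k = 18 * 3 = 54.
Iteration 4: 54 < 489 holds -> k = 54 * 3 = 162.
Iteration 5: 162 < 489 holds -> k = 162 * 3 = 486.
Iteration 6: 486 < 489 holds -> k = 486 * 3 = 1458.
Iteration 7: 1458 < 489 fails; recursion stops.
Total rows emitted: 7.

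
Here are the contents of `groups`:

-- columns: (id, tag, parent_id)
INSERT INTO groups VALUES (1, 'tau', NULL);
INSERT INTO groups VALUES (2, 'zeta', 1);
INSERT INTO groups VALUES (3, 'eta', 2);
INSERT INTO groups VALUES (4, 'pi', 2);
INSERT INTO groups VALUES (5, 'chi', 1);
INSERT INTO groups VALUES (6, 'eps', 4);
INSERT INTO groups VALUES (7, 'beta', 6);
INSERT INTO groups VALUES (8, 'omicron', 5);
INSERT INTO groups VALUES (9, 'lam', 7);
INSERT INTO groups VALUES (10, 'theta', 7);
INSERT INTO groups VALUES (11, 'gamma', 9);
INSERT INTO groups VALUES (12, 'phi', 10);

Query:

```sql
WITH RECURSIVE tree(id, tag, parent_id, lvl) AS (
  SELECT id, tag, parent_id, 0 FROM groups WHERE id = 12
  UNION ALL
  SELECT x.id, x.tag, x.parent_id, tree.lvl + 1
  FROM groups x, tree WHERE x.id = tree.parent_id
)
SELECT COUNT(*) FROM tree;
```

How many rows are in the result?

7

Base: id=12 (phi), parent_id=10, lvl 0.
Iteration 1: join on id=10 -> theta (id 10, parent_id=7, lvl 1).
Iteration 2: join on id=7 -> beta (id 7, parent_id=6, lvl 2).
Iteration 3: join on id=6 -> eps (id 6, parent_id=4, lvl 3).
Iteration 4: join on id=4 -> pi (id 4, parent_id=2, lvl 4).
Iteration 5: join on id=2 -> zeta (id 2, parent_id=1, lvl 5).
Iteration 6: join on id=1 -> tau (id 1, parent_id=NULL, lvl 6).
Iteration 7: parent_id is NULL; no match; recursion stops.
Total rows emitted: 7.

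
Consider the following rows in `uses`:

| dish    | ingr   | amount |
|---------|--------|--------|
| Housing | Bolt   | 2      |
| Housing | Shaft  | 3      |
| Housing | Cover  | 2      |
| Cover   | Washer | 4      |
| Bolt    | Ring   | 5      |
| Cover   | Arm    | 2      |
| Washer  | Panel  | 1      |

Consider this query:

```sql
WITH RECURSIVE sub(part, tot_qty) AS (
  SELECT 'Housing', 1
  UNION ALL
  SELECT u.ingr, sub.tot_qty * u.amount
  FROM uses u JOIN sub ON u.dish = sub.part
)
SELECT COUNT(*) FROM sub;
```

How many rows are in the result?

8

Base: (Housing, tot_qty=1).
Iteration 1: components of {Housing} -> Bolt = 1*2 = 2, Cover = 1*2 = 2, Shaft = 1*3 = 3.
Iteration 2: components of {Bolt,Cover,Shaft} -> Arm = 2*2 = 4, Ring = 2*5 = 10, Washer = 2*4 = 8.
Iteration 3: components of {Arm,Ring,Washer} -> Panel = 8*1 = 8.
Iteration 4: no further components; recursion stops.
Total rows emitted: 8.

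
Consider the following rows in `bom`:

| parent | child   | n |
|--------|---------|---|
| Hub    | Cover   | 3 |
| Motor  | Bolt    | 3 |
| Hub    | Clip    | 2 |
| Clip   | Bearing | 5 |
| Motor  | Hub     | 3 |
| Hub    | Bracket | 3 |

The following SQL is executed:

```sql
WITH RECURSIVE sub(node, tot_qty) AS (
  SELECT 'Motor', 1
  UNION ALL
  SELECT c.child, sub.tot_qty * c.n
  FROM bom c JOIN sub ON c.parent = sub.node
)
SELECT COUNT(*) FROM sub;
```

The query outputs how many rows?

7

Base: (Motor, tot_qty=1).
Iteration 1: components of {Motor} -> Bolt = 1*3 = 3, Hub = 1*3 = 3.
Iteration 2: components of {Bolt,Hub} -> Bracket = 3*3 = 9, Clip = 3*2 = 6, Cover = 3*3 = 9.
Iteration 3: components of {Bracket,Clip,Cover} -> Bearing = 6*5 = 30.
Iteration 4: no further components; recursion stops.
Total rows emitted: 7.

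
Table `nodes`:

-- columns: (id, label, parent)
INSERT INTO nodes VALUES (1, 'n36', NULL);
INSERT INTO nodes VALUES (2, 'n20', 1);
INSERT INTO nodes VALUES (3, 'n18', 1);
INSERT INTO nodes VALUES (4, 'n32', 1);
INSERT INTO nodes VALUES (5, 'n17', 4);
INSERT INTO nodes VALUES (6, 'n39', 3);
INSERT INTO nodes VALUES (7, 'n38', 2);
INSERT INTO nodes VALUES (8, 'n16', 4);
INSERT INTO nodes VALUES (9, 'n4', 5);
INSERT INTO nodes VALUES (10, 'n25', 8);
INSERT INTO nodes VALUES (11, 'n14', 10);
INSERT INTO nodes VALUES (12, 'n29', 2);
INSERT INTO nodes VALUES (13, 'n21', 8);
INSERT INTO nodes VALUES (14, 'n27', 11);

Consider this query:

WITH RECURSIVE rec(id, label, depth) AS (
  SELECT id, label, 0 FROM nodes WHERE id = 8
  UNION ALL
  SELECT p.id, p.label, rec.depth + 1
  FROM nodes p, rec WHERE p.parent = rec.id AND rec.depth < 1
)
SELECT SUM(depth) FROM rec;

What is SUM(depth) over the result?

2

Base: id=8 (n16) at depth 0.
Iteration 1: rows with parent in {8} -> n25 (id 10, depth 1), n21 (id 13, depth 1).
Iteration 2: depth < 1 fails for all current rows; recursion stops.
SUM(depth) = 0 + 1 + 1 = 2.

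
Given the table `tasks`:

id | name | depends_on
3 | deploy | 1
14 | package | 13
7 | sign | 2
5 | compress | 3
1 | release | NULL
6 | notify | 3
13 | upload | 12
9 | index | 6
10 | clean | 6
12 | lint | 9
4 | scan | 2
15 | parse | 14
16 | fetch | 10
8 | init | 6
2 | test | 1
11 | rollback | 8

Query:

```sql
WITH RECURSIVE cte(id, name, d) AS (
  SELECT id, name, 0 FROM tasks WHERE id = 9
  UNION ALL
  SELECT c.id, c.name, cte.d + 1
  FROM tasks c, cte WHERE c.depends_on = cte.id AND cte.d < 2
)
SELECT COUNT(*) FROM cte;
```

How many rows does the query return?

3

Base: id=9 (index) at d 0.
Iteration 1: rows with depends_on in {9} -> lint (id 12, d 1).
Iteration 2: rows with depends_on in {12} -> upload (id 13, d 2).
Iteration 3: d < 2 fails for all current rows; recursion stops.
Total rows emitted: 3.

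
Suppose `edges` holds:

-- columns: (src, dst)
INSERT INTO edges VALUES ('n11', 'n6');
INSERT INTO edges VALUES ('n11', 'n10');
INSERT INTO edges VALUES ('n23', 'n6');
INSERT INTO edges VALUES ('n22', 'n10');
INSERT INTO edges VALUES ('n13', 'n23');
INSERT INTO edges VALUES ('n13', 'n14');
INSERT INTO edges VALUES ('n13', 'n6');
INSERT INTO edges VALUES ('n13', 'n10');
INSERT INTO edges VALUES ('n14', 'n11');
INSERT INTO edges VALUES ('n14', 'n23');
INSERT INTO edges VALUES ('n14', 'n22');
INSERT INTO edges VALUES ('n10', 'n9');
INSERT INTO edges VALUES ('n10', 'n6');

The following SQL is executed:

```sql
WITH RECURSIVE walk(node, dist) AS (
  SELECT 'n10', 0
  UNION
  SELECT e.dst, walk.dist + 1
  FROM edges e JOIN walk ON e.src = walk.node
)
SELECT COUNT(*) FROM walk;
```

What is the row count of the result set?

3

Base: (n10, dist=0).
Iteration 1: edges from {n10} -> (n6, dist=1), (n9, dist=1).
Iteration 2: no outgoing edges from {n6,n9}; recursion stops.
Total rows emitted: 3.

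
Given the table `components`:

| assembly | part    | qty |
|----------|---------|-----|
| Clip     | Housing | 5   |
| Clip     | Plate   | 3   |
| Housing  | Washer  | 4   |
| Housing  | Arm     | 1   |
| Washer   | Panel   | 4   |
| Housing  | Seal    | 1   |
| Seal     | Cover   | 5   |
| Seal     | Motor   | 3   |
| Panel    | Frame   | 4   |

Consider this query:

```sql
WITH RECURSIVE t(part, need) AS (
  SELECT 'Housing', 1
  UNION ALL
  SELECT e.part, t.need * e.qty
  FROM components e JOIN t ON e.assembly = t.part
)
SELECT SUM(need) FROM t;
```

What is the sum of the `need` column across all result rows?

95

Base: (Housing, need=1).
Iteration 1: components of {Housing} -> Arm = 1*1 = 1, Seal = 1*1 = 1, Washer = 1*4 = 4.
Iteration 2: components of {Arm,Seal,Washer} -> Cover = 1*5 = 5, Motor = 1*3 = 3, Panel = 4*4 = 16.
Iteration 3: components of {Cover,Motor,Panel} -> Frame = 16*4 = 64.
Iteration 4: no further components; recursion stops.
SUM(need) = 1 + 4 + 1 + 1 + 16 + 5 + 3 + 64 = 95.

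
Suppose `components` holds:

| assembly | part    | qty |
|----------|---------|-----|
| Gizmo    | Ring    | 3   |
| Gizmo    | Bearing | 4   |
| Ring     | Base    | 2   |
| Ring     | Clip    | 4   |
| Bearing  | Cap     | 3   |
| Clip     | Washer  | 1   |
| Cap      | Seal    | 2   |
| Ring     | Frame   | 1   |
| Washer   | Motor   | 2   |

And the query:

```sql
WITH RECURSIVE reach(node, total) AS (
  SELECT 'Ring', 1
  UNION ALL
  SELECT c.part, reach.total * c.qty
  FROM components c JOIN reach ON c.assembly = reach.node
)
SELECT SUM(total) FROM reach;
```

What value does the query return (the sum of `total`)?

20

Base: (Ring, total=1).
Iteration 1: components of {Ring} -> Base = 1*2 = 2, Clip = 1*4 = 4, Frame = 1*1 = 1.
Iteration 2: components of {Base,Clip,Frame} -> Washer = 4*1 = 4.
Iteration 3: components of {Washer} -> Motor = 4*2 = 8.
Iteration 4: no further components; recursion stops.
SUM(total) = 1 + 2 + 4 + 1 + 4 + 8 = 20.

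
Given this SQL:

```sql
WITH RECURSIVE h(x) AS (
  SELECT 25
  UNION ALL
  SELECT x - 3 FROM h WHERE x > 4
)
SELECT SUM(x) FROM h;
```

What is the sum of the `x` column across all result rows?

116

Base: x=25.
Iteration 1: 25 > 4 holds -> x = 25 - 3 = 22.
Iteration 2: 22 > 4 holds -> x = 22 - 3 = 19.
Iteration 3: 19 > 4 holds -> x = 19 - 3 = 16.
Iteration 4: 16 > 4 holds -> x = 16 - 3 = 13.
Iteration 5: 13 > 4 holds -> x = 13 - 3 = 10.
Iteration 6: 10 > 4 holds -> x = 10 - 3 = 7.
Iteration 7: 7 > 4 holds -> x = 7 - 3 = 4.
Iteration 8: 4 > 4 fails; recursion stops.
SUM(x) = 25 + 22 + 19 + 16 + 13 + 10 + 7 + 4 = 116.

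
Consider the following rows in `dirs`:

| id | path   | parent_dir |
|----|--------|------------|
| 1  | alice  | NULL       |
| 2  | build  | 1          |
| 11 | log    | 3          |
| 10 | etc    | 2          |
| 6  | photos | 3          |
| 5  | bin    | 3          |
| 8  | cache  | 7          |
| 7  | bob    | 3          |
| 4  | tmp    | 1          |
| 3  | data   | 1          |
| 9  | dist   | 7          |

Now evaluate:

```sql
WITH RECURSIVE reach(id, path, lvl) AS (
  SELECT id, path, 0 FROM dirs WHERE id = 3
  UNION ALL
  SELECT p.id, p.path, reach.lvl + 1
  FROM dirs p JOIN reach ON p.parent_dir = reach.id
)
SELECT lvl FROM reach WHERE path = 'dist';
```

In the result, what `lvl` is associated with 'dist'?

Base: id=3 (data) at lvl 0.
Iteration 1: rows with parent_dir in {3} -> bin (id 5, lvl 1), photos (id 6, lvl 1), bob (id 7, lvl 1), log (id 11, lvl 1).
Iteration 2: rows with parent_dir in {5,6,7,11} -> cache (id 8, lvl 2), dist (id 9, lvl 2).
Iteration 3: no rows with parent_dir in {8,9}; recursion stops.

2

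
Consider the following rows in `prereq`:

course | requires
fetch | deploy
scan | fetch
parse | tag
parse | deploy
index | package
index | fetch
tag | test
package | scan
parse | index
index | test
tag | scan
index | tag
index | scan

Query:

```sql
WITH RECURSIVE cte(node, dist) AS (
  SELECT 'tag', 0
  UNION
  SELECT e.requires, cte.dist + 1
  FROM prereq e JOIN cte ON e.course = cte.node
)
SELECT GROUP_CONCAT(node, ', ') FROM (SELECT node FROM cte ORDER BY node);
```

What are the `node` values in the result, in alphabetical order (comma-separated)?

Base: (tag, dist=0).
Iteration 1: edges from {tag} -> (scan, dist=1), (test, dist=1).
Iteration 2: edges from {scan,test} -> (fetch, dist=2).
Iteration 3: edges from {fetch} -> (deploy, dist=3).
Iteration 4: no outgoing edges from {deploy}; recursion stops.

deploy, fetch, scan, tag, test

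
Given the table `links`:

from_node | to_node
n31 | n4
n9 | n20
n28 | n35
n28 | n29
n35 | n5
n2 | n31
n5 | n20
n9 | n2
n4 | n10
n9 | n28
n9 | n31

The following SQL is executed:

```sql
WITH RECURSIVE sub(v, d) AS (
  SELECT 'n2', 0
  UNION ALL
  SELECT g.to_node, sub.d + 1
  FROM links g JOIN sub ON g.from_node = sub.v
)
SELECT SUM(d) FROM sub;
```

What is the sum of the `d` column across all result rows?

6

Base: (n2, d=0).
Iteration 1: edges from {n2} -> (n31, d=1).
Iteration 2: edges from {n31} -> (n4, d=2).
Iteration 3: edges from {n4} -> (n10, d=3).
Iteration 4: no outgoing edges from {n10}; recursion stops.
SUM(d) = 0 + 1 + 2 + 3 = 6.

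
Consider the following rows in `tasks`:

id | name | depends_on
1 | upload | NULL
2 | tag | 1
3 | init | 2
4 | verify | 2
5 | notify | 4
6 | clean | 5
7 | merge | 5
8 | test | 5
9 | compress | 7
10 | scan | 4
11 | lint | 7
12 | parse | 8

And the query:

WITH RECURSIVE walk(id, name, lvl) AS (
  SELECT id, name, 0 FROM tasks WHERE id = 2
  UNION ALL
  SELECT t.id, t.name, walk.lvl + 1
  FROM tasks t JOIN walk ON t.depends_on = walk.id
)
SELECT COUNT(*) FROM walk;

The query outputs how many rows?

11

Base: id=2 (tag) at lvl 0.
Iteration 1: rows with depends_on in {2} -> init (id 3, lvl 1), verify (id 4, lvl 1).
Iteration 2: rows with depends_on in {3,4} -> notify (id 5, lvl 2), scan (id 10, lvl 2).
Iteration 3: rows with depends_on in {5,10} -> clean (id 6, lvl 3), merge (id 7, lvl 3), test (id 8, lvl 3).
Iteration 4: rows with depends_on in {6,7,8} -> compress (id 9, lvl 4), lint (id 11, lvl 4), parse (id 12, lvl 4).
Iteration 5: no rows with depends_on in {9,11,12}; recursion stops.
Total rows emitted: 11.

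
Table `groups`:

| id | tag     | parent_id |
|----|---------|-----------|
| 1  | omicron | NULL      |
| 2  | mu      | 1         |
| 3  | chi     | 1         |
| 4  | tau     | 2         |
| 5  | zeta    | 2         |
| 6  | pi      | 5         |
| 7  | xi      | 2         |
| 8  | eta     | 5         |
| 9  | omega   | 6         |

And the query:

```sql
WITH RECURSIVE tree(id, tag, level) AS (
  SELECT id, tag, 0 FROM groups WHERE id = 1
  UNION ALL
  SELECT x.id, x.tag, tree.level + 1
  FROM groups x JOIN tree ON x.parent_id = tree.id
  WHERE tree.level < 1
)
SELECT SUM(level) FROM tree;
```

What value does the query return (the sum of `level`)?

2

Base: id=1 (omicron) at level 0.
Iteration 1: rows with parent_id in {1} -> mu (id 2, level 1), chi (id 3, level 1).
Iteration 2: level < 1 fails for all current rows; recursion stops.
SUM(level) = 0 + 1 + 1 = 2.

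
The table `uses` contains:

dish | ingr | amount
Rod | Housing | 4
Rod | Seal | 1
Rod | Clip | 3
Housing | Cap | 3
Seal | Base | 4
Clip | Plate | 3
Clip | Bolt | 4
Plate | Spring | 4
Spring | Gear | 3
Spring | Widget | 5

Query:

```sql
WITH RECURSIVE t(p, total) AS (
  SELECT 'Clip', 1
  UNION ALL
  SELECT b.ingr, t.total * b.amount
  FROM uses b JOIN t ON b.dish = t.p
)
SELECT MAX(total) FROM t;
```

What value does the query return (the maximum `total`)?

60

Base: (Clip, total=1).
Iteration 1: components of {Clip} -> Bolt = 1*4 = 4, Plate = 1*3 = 3.
Iteration 2: components of {Bolt,Plate} -> Spring = 3*4 = 12.
Iteration 3: components of {Spring} -> Gear = 12*3 = 36, Widget = 12*5 = 60.
Iteration 4: no further components; recursion stops.
total values: 1, 3, 4, 12, 36, 60; the maximum is 60.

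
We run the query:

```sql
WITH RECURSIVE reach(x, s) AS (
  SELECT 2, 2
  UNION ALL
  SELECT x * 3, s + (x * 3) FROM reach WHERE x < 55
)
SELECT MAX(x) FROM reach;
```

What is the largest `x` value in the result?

Base: x=2, s=2.
Iteration 1: 2 < 55 holds -> x = 2 * 3 = 6, s = 2 + 6 = 8.
Iteration 2: 6 < 55 holds -> x = 6 * 3 = 18, s = 8 + 18 = 26.
Iteration 3: 18 < 55 holds -> x = 18 * 3 = 54, s = 26 + 54 = 80.
Iteration 4: 54 < 55 holds -> x = 54 * 3 = 162, s = 80 + 162 = 242.
Iteration 5: 162 < 55 fails; recursion stops.
x values: 2, 6, 18, 54, 162; the maximum is 162.

162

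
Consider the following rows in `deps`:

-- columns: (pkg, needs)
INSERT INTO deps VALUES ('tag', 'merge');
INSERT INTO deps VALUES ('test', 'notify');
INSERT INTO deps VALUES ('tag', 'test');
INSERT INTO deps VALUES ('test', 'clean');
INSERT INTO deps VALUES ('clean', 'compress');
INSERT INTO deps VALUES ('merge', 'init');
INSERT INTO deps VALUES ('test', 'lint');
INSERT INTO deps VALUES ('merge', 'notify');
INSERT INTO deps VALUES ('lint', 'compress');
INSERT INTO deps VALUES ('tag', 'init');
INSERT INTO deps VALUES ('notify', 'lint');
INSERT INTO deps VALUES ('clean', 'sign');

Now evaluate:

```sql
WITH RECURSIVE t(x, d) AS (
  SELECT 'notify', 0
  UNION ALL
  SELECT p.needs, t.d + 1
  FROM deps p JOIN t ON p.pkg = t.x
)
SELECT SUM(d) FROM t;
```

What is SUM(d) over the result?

Base: (notify, d=0).
Iteration 1: edges from {notify} -> (lint, d=1).
Iteration 2: edges from {lint} -> (compress, d=2).
Iteration 3: no outgoing edges from {compress}; recursion stops.
SUM(d) = 0 + 1 + 2 = 3.

3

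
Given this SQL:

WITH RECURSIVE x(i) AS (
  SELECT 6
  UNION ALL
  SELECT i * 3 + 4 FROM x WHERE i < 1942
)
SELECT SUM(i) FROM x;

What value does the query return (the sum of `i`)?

2900

Base: i=6.
Iteration 1: 6 < 1942 holds -> i = 6 * 3 + 4 = 22.
Iteration 2: 22 < 1942 holds -> i = 22 * 3 + 4 = 70.
Iteration 3: 70 < 1942 holds -> i = 70 * 3 + 4 = 214.
Iteration 4: 214 < 1942 holds -> i = 214 * 3 + 4 = 646.
Iteration 5: 646 < 1942 holds -> i = 646 * 3 + 4 = 1942.
Iteration 6: 1942 < 1942 fails; recursion stops.
SUM(i) = 6 + 22 + 70 + 214 + 646 + 1942 = 2900.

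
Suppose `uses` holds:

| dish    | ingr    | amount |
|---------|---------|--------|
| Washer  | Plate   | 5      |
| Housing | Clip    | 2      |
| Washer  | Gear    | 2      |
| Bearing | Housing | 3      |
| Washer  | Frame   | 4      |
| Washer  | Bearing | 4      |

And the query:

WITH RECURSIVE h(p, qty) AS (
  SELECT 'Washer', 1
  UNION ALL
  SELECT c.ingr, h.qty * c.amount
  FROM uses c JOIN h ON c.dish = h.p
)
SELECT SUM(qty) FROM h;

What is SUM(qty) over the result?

52

Base: (Washer, qty=1).
Iteration 1: components of {Washer} -> Bearing = 1*4 = 4, Frame = 1*4 = 4, Gear = 1*2 = 2, Plate = 1*5 = 5.
Iteration 2: components of {Bearing,Frame,Gear,Plate} -> Housing = 4*3 = 12.
Iteration 3: components of {Housing} -> Clip = 12*2 = 24.
Iteration 4: no further components; recursion stops.
SUM(qty) = 1 + 2 + 4 + 4 + 5 + 12 + 24 = 52.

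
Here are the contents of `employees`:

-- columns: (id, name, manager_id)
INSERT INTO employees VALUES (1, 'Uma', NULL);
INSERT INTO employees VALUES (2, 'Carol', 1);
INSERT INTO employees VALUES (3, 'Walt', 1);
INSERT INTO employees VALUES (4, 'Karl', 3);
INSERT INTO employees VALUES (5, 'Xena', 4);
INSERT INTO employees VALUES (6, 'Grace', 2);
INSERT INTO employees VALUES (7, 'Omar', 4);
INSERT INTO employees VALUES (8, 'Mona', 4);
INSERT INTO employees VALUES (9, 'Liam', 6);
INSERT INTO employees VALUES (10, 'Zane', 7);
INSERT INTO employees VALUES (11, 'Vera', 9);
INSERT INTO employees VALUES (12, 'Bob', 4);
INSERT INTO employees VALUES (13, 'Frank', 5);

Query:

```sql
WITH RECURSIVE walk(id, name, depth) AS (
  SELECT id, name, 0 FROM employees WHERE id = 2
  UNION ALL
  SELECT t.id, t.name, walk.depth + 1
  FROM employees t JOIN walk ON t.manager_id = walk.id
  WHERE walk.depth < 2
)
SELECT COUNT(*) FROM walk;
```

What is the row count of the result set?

3

Base: id=2 (Carol) at depth 0.
Iteration 1: rows with manager_id in {2} -> Grace (id 6, depth 1).
Iteration 2: rows with manager_id in {6} -> Liam (id 9, depth 2).
Iteration 3: depth < 2 fails for all current rows; recursion stops.
Total rows emitted: 3.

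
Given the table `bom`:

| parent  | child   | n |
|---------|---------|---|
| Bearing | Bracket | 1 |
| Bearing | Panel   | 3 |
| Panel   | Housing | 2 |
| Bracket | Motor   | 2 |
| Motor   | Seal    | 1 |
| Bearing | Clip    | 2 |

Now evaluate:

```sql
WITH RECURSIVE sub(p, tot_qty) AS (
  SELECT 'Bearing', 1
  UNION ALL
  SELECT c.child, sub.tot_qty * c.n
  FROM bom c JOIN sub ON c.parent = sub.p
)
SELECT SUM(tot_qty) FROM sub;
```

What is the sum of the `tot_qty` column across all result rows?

Base: (Bearing, tot_qty=1).
Iteration 1: components of {Bearing} -> Bracket = 1*1 = 1, Clip = 1*2 = 2, Panel = 1*3 = 3.
Iteration 2: components of {Bracket,Clip,Panel} -> Housing = 3*2 = 6, Motor = 1*2 = 2.
Iteration 3: components of {Housing,Motor} -> Seal = 2*1 = 2.
Iteration 4: no further components; recursion stops.
SUM(tot_qty) = 1 + 1 + 3 + 2 + 2 + 6 + 2 = 17.

17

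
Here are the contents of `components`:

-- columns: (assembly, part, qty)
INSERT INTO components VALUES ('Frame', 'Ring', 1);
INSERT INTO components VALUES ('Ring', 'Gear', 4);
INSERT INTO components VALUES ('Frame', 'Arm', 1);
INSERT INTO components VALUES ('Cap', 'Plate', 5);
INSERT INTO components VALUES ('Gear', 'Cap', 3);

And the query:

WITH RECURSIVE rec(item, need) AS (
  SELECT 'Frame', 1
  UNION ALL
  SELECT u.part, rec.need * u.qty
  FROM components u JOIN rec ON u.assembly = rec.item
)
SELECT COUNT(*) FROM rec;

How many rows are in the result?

Base: (Frame, need=1).
Iteration 1: components of {Frame} -> Arm = 1*1 = 1, Ring = 1*1 = 1.
Iteration 2: components of {Arm,Ring} -> Gear = 1*4 = 4.
Iteration 3: components of {Gear} -> Cap = 4*3 = 12.
Iteration 4: components of {Cap} -> Plate = 12*5 = 60.
Iteration 5: no further components; recursion stops.
Total rows emitted: 6.

6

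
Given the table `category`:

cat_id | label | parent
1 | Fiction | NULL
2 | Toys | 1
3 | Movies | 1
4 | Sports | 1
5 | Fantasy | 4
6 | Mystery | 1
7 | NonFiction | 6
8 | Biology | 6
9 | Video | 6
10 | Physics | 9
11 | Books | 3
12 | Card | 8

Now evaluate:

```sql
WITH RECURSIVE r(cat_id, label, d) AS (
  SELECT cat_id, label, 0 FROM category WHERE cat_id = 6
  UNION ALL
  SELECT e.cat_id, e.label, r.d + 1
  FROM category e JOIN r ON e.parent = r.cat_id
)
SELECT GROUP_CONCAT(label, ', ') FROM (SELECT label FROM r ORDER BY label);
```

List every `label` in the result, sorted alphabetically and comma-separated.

Biology, Card, Mystery, NonFiction, Physics, Video

Base: cat_id=6 (Mystery) at d 0.
Iteration 1: rows with parent in {6} -> NonFiction (id 7, d 1), Biology (id 8, d 1), Video (id 9, d 1).
Iteration 2: rows with parent in {7,8,9} -> Physics (id 10, d 2), Card (id 12, d 2).
Iteration 3: no rows with parent in {10,12}; recursion stops.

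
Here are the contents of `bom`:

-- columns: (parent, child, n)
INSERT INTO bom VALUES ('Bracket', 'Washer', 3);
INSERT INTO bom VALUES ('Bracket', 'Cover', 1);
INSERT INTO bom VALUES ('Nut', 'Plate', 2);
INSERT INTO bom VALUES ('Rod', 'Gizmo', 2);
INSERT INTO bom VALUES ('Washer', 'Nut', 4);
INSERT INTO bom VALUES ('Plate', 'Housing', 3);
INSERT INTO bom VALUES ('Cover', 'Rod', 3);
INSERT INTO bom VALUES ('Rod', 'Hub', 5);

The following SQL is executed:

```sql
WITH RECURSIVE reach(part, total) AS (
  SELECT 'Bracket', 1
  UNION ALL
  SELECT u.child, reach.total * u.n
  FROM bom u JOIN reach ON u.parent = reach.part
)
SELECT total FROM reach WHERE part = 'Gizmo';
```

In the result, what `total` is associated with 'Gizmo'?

Base: (Bracket, total=1).
Iteration 1: components of {Bracket} -> Cover = 1*1 = 1, Washer = 1*3 = 3.
Iteration 2: components of {Cover,Washer} -> Nut = 3*4 = 12, Rod = 1*3 = 3.
Iteration 3: components of {Nut,Rod} -> Gizmo = 3*2 = 6, Hub = 3*5 = 15, Plate = 12*2 = 24.
Iteration 4: components of {Gizmo,Hub,Plate} -> Housing = 24*3 = 72.
Iteration 5: no further components; recursion stops.

6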